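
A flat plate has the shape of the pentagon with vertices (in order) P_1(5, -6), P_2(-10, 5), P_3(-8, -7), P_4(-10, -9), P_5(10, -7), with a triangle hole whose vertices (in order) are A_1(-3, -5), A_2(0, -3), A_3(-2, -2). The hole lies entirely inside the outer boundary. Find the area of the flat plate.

Outer boundary:
Σ = (-35) + (110) + (2) + (160) + (-25) = 212
Area = |Σ|/2 = 106.
Hole:
A_1→A_2: (-3)(-3) − (0)(-5) = 9
A_2→A_3: (0)(-2) − (-2)(-3) = -6
A_3→A_1: (-2)(-5) − (-3)(-2) = 4
Σ = 7
Area = |Σ|/2 = 3.5.
Net area = 106 − 3.5 = 102.5.

102.5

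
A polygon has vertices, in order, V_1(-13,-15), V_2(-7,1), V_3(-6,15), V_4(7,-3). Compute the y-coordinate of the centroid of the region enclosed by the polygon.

Apply the shoelace (surveyor's) formula. First the cross-terms c_i = x_i·y_{i+1} − x_{i+1}·y_i:
  -118, -99, -87, -144  ⇒  2A = -448, A = -224.
Then Σ (y_i + y_{i+1})·c_i = 1616, so ȳ = 1616 / (6·(-224)) = -101/84.

-101/84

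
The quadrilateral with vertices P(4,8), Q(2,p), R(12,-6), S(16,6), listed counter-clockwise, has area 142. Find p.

-5

The doubled signed area Σ (x_i y_{i+1} − x_{i+1} y_i) is linear in p.
With p=0 it equals 244; the coefficient of p is -8 (from the two edges through Q).
So -8·p + 244 = 2·142 = 284 ⇒ p = -5.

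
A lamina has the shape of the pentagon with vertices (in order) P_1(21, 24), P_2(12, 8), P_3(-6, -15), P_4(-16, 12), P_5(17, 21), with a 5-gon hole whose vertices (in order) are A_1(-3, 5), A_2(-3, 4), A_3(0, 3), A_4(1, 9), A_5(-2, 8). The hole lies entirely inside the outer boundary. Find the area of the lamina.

553

Outer boundary:
Apply the surveyor's formula: 2A = Σ (x_i·y_{i+1} − x_{i+1}·y_i), indices taken mod 5.
Cross-terms: -120, -132, -312, -540, -33  ⇒  Σ = -1137
Area = |Σ|/2 = 568.5.
Hole:
Apply the shoelace (surveyor's) formula: 2A = Σ (x_i·y_{i+1} − x_{i+1}·y_i), indices taken mod 5.
Σ = (3) + (-9) + (-3) + (26) + (14) = 31
Area = |Σ|/2 = 15.5.
Net area = 568.5 − 15.5 = 553.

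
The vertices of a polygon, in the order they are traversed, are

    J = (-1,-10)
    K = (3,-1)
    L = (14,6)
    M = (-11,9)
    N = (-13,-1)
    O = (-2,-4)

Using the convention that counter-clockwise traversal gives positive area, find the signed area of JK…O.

Σ = (31) + (32) + (192) + (128) + (50) + (16) = 449
Signed area = Σ/2 = 224.5 (positive ⇒ counter-clockwise traversal).

224.5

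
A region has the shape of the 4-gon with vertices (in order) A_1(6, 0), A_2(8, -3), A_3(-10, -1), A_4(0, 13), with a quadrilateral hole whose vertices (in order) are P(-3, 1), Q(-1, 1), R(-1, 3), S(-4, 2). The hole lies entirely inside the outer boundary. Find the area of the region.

Outer boundary:
Apply the shoelace formula: 2A = Σ (x_i·y_{i+1} − x_{i+1}·y_i), indices taken mod 4.
Σ = (-18) + (-38) + (-130) + (-78) = -264
Area = |Σ|/2 = 132.
Hole:
Cross-terms: -2, -2, 10, 2  ⇒  Σ = 8
Area = |Σ|/2 = 4.
Net area = 132 − 4 = 128.

128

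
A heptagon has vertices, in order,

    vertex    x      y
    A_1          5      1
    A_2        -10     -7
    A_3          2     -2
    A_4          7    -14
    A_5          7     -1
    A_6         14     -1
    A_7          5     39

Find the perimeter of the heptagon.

|A_1A_2| = √((-15)² + (-8)²) = √289 = 17
|A_2A_3| = √((12)² + (5)²) = √169 = 13
|A_3A_4| = √((5)² + (-12)²) = √169 = 13
|A_4A_5| = √((0)² + (13)²) = √169 = 13
|A_5A_6| = √((7)² + (0)²) = √49 = 7
|A_6A_7| = √((-9)² + (40)²) = √1681 = 41
|A_7A_1| = √((0)² + (-38)²) = √1444 = 38
Perimeter = 17 + 13 + 13 + 13 + 7 + 41 + 38 = 142.

142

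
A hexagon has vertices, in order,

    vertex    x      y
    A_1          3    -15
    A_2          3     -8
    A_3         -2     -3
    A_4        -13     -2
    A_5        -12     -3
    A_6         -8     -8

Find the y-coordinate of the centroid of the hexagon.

-7.3125

Apply the surveyor's formula. First the cross-terms c_i = x_i·y_{i+1} − x_{i+1}·y_i:
  21, -25, -35, 15, 72, 144  ⇒  2A = 192, A = 96.
Then Σ (y_i + y_{i+1})·c_i = -4212, so ȳ = -4212 / (6·96) = -7.3125.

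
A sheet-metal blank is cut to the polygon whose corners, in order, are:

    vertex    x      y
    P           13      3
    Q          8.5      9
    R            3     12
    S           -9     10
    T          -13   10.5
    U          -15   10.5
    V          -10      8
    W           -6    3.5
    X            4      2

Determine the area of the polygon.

Apply Gauss's area formula: 2A = Σ (x_i·y_{i+1} − x_{i+1}·y_i), indices taken mod 9.
Cross-terms: 91.5, 75, 138, 35.5, 21, -15, 13, -26, -14  ⇒  Σ = 319
Area = |Σ|/2 = 159.5.

159.5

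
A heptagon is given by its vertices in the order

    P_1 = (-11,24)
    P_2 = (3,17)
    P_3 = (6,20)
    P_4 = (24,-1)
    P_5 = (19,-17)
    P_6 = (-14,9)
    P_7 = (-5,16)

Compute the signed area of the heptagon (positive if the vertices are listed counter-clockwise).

-683

Apply the shoelace formula: 2A = Σ (x_i·y_{i+1} − x_{i+1}·y_i), indices taken mod 7.
Σ = (-259) + (-42) + (-486) + (-389) + (-67) + (-179) + (56) = -1366
Signed area = Σ/2 = -683 (negative ⇒ clockwise traversal).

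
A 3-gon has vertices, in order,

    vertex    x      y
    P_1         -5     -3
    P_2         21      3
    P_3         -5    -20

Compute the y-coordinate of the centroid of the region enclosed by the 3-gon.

Apply Gauss's area formula. First the cross-terms c_i = x_i·y_{i+1} − x_{i+1}·y_i:
  48, -405, -85  ⇒  2A = -442, A = -221.
Then Σ (y_i + y_{i+1})·c_i = 8840, so ȳ = 8840 / (6·(-221)) = -20/3.

-20/3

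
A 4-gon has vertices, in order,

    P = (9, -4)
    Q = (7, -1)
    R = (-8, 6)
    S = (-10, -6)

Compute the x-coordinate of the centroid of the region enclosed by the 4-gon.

Apply the surveyor's formula. First the cross-terms c_i = x_i·y_{i+1} − x_{i+1}·y_i:
  19, 34, 108, 94  ⇒  2A = 255, A = 127.5.
Then Σ (x_i + x_{i+1})·c_i = -1768, so x̄ = -1768 / (6·127.5) = -104/45.

-104/45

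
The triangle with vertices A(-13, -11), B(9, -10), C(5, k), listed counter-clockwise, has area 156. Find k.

4

Write out the shoelace sum; only the two edges meeting at C involve k:
2·Area = [(9·k − 5·(-10)) + (5·(-11) − (-13)·k)] + 229
       = 22·k + 224 = 312
⇒ k = 4.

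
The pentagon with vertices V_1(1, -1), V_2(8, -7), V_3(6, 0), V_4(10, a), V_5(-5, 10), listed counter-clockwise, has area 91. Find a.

4

The doubled signed area Σ (x_i y_{i+1} − x_{i+1} y_i) is linear in a.
With a=0 it equals 138; the coefficient of a is 11 (from the two edges through V_4).
So 11·a + 138 = 2·91 = 182 ⇒ a = 4.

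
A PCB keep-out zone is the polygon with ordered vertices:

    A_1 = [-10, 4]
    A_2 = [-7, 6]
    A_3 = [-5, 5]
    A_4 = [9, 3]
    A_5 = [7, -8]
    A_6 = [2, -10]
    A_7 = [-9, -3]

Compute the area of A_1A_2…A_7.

203

Cross-terms: -32, -5, -60, -93, -54, -96, -66  ⇒  Σ = -406
Area = |Σ|/2 = 203.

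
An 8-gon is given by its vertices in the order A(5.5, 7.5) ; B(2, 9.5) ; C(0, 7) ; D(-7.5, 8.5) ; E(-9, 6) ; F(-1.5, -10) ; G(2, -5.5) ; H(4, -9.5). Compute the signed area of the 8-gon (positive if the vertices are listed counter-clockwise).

Σ = (37.25) + (14) + (52.5) + (31.5) + (99) + (28.25) + (3) + (82.25) = 347.75
Signed area = Σ/2 = 173.875 (positive ⇒ counter-clockwise traversal).

173.875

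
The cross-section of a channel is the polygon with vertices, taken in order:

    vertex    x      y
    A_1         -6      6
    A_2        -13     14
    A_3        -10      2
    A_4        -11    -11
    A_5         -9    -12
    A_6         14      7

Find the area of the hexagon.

252

A_1→A_2: (-6)(14) − (-13)(6) = -6
A_2→A_3: (-13)(2) − (-10)(14) = 114
A_3→A_4: (-10)(-11) − (-11)(2) = 132
A_4→A_5: (-11)(-12) − (-9)(-11) = 33
A_5→A_6: (-9)(7) − (14)(-12) = 105
A_6→A_1: (14)(6) − (-6)(7) = 126
Σ = 504
Area = |Σ|/2 = 252.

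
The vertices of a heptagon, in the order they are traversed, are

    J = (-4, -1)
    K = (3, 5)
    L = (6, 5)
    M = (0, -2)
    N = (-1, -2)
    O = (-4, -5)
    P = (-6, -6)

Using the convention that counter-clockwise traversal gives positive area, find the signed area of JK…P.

Cross-terms: -17, -15, -12, -2, -3, -6, -18  ⇒  Σ = -73
Signed area = Σ/2 = -36.5 (negative ⇒ clockwise traversal).

-36.5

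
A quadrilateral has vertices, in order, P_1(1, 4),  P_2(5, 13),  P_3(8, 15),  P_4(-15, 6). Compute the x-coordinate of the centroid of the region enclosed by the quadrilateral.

Apply the shoelace (surveyor's) formula. First the cross-terms c_i = x_i·y_{i+1} − x_{i+1}·y_i:
  -7, -29, 273, -66  ⇒  2A = 171, A = 85.5.
Then Σ (x_i + x_{i+1})·c_i = -1406, so x̄ = -1406 / (6·85.5) = -74/27.

-74/27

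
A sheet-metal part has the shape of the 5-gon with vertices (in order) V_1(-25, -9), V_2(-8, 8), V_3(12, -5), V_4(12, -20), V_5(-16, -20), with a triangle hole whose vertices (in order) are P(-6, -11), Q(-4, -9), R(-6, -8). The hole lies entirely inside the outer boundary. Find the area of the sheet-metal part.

709

Outer boundary:
Apply the surveyor's formula: 2A = Σ (x_i·y_{i+1} − x_{i+1}·y_i), indices taken mod 5.
Σ = (-272) + (-56) + (-180) + (-560) + (-356) = -1424
Area = |Σ|/2 = 712.
Hole:
Apply the shoelace formula: 2A = Σ (x_i·y_{i+1} − x_{i+1}·y_i), indices taken mod 3.
Σ = (10) + (-22) + (18) = 6
Area = |Σ|/2 = 3.
Net area = 712 − 3 = 709.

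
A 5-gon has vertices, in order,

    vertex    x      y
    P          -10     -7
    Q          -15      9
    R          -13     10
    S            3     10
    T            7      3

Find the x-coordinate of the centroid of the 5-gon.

Apply the surveyor's formula. First the cross-terms c_i = x_i·y_{i+1} − x_{i+1}·y_i:
  -195, -33, -160, -61, -19  ⇒  2A = -468, A = -234.
Then Σ (x_i + x_{i+1})·c_i = 6846, so x̄ = 6846 / (6·(-234)) = -1141/234.

-1141/234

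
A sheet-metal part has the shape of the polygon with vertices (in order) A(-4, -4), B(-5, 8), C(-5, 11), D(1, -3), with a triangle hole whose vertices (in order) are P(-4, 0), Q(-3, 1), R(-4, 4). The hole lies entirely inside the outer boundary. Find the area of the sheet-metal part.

Outer boundary:
Cross-terms: -52, -15, 4, -16  ⇒  Σ = -79
Area = |Σ|/2 = 39.5.
Hole:
P→Q: (-4)(1) − (-3)(0) = -4
Q→R: (-3)(4) − (-4)(1) = -8
R→P: (-4)(0) − (-4)(4) = 16
Σ = 4
Area = |Σ|/2 = 2.
Net area = 39.5 − 2 = 37.5.

37.5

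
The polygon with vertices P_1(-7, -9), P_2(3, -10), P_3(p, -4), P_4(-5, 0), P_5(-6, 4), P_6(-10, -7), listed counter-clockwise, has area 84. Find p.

0

Write out the shoelace sum; only the two edges meeting at P_3 involve p:
2·Area = [(3·(-4) − p·(-10)) + (p·0 − (-5)·(-4))] + 200
       = 10·p + 168 = 168
⇒ p = 0.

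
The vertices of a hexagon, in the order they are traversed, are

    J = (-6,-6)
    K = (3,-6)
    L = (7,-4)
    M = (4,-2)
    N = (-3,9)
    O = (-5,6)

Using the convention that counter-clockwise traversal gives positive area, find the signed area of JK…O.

104.5

Σ = (54) + (30) + (2) + (30) + (27) + (66) = 209
Signed area = Σ/2 = 104.5 (positive ⇒ counter-clockwise traversal).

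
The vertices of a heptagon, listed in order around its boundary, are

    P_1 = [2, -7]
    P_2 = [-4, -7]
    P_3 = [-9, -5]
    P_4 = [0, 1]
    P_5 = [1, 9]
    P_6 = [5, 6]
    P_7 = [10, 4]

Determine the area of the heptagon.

Apply the shoelace (surveyor's) formula: 2A = Σ (x_i·y_{i+1} − x_{i+1}·y_i), indices taken mod 7.
P_1→P_2: (2)(-7) − (-4)(-7) = -42
P_2→P_3: (-4)(-5) − (-9)(-7) = -43
P_3→P_4: (-9)(1) − (0)(-5) = -9
P_4→P_5: (0)(9) − (1)(1) = -1
P_5→P_6: (1)(6) − (5)(9) = -39
P_6→P_7: (5)(4) − (10)(6) = -40
P_7→P_1: (10)(-7) − (2)(4) = -78
Σ = -252
Area = |Σ|/2 = 126.

126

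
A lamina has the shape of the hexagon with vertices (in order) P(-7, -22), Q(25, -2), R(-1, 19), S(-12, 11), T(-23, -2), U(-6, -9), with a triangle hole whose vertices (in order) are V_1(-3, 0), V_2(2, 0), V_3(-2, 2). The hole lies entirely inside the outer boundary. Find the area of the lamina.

Outer boundary:
Apply Gauss's area formula: 2A = Σ (x_i·y_{i+1} − x_{i+1}·y_i), indices taken mod 6.
Σ = (564) + (473) + (217) + (277) + (195) + (69) = 1795
Area = |Σ|/2 = 897.5.
Hole:
Apply Gauss's area formula: 2A = Σ (x_i·y_{i+1} − x_{i+1}·y_i), indices taken mod 3.
Σ = (0) + (4) + (6) = 10
Area = |Σ|/2 = 5.
Net area = 897.5 − 5 = 892.5.

892.5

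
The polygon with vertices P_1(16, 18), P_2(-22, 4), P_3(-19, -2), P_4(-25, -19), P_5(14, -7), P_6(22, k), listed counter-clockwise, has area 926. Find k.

The doubled signed area Σ (x_i y_{i+1} − x_{i+1} y_i) is linear in k.
With k=0 it equals 1882; the coefficient of k is -2 (from the two edges through P_6).
So -2·k + 1882 = 2·926 = 1852 ⇒ k = 15.

15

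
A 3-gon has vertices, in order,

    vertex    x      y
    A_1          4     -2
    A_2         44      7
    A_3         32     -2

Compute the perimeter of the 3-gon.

84

|A_1A_2| = √((40)² + (9)²) = √1681 = 41
|A_2A_3| = √((-12)² + (-9)²) = √225 = 15
|A_3A_1| = √((-28)² + (0)²) = √784 = 28
Perimeter = 41 + 15 + 28 = 84.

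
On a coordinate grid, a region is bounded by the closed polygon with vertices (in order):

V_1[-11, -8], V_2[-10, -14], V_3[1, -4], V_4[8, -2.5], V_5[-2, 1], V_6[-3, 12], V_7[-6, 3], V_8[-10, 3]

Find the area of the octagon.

163.75

Apply the shoelace (surveyor's) formula: 2A = Σ (x_i·y_{i+1} − x_{i+1}·y_i), indices taken mod 8.
Σ = (74) + (54) + (29.5) + (3) + (-21) + (63) + (12) + (113) = 327.5
Area = |Σ|/2 = 163.75.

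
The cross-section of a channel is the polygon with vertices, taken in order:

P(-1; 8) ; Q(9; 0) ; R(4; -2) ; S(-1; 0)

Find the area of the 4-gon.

50

Apply the shoelace formula: 2A = Σ (x_i·y_{i+1} − x_{i+1}·y_i), indices taken mod 4.
Σ = (-72) + (-18) + (-2) + (-8) = -100
Area = |Σ|/2 = 50.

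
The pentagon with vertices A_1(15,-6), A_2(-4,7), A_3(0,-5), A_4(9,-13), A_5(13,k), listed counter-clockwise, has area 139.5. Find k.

The doubled signed area Σ (x_i y_{i+1} − x_{i+1} y_i) is linear in k.
With k=0 it equals 237; the coefficient of k is -6 (from the two edges through A_5).
So -6·k + 237 = 2·139.5 = 279 ⇒ k = -7.

-7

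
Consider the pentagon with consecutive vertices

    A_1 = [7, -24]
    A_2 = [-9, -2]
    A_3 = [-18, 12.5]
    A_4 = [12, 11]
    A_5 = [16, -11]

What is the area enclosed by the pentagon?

Apply Gauss's area formula: 2A = Σ (x_i·y_{i+1} − x_{i+1}·y_i), indices taken mod 5.
Σ = (-230) + (-148.5) + (-348) + (-308) + (-307) = -1341.5
Area = |Σ|/2 = 670.75.

670.75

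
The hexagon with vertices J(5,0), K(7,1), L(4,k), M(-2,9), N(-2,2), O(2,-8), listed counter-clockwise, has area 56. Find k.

1

The doubled signed area Σ (x_i y_{i+1} − x_{i+1} y_i) is linear in k.
With k=0 it equals 103; the coefficient of k is 9 (from the two edges through L).
So 9·k + 103 = 2·56 = 112 ⇒ k = 1.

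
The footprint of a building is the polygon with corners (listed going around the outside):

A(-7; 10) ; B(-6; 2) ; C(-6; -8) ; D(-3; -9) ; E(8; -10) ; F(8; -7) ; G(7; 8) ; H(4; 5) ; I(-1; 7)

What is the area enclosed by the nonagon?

225

Apply the surveyor's formula: 2A = Σ (x_i·y_{i+1} − x_{i+1}·y_i), indices taken mod 9.
Cross-terms: 46, 60, 30, 102, 24, 113, 3, 33, 39  ⇒  Σ = 450
Area = |Σ|/2 = 225.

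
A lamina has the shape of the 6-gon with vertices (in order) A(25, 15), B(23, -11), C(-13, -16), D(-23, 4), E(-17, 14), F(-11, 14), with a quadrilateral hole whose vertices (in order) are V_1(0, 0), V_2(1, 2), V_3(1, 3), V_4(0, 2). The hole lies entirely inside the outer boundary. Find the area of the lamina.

Outer boundary:
Cross-terms: -620, -511, -420, -254, -84, -515  ⇒  Σ = -2404
Area = |Σ|/2 = 1202.
Hole:
V_1→V_2: (0)(2) − (1)(0) = 0
V_2→V_3: (1)(3) − (1)(2) = 1
V_3→V_4: (1)(2) − (0)(3) = 2
V_4→V_1: (0)(0) − (0)(2) = 0
Σ = 3
Area = |Σ|/2 = 1.5.
Net area = 1202 − 1.5 = 1200.5.

1200.5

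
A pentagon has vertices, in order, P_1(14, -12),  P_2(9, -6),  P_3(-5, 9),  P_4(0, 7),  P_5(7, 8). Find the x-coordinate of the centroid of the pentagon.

1176/205

Apply Gauss's area formula. First the cross-terms c_i = x_i·y_{i+1} − x_{i+1}·y_i:
  24, 51, -35, -49, -196  ⇒  2A = -205, A = -102.5.
Then Σ (x_i + x_{i+1})·c_i = -3528, so x̄ = -3528 / (6·(-102.5)) = 1176/205.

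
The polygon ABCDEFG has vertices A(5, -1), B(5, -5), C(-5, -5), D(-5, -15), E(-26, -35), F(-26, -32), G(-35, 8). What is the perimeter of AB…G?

|AB| = √((0)² + (-4)²) = √16 = 4
|BC| = √((-10)² + (0)²) = √100 = 10
|CD| = √((0)² + (-10)²) = √100 = 10
|DE| = √((-21)² + (-20)²) = √841 = 29
|EF| = √((0)² + (3)²) = √9 = 3
|FG| = √((-9)² + (40)²) = √1681 = 41
|GA| = √((40)² + (-9)²) = √1681 = 41
Perimeter = 4 + 10 + 10 + 29 + 3 + 41 + 41 = 138.

138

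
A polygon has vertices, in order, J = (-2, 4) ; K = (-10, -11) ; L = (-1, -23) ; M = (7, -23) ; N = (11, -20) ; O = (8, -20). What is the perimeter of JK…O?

74

|JK| = √((-8)² + (-15)²) = √289 = 17
|KL| = √((9)² + (-12)²) = √225 = 15
|LM| = √((8)² + (0)²) = √64 = 8
|MN| = √((4)² + (3)²) = √25 = 5
|NO| = √((-3)² + (0)²) = √9 = 3
|OJ| = √((-10)² + (24)²) = √676 = 26
Perimeter = 17 + 15 + 8 + 5 + 3 + 26 = 74.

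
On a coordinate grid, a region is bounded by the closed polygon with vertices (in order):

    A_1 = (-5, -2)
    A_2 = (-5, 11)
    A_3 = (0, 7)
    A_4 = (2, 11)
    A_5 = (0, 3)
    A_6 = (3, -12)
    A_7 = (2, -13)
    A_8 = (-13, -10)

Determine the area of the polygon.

Σ = (-65) + (-35) + (-14) + (6) + (-9) + (-15) + (-189) + (-24) = -345
Area = |Σ|/2 = 172.5.

172.5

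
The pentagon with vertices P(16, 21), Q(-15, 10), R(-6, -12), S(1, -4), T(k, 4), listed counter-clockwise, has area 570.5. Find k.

Write out the shoelace sum; only the two edges meeting at T involve k:
2·Area = [(1·4 − k·(-4)) + (k·21 − 16·4)] + 751
       = 25·k + 691 = 1141
⇒ k = 18.

18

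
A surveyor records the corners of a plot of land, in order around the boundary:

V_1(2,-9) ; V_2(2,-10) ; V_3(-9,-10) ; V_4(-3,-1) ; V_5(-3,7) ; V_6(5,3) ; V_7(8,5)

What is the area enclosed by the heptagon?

Apply the surveyor's formula: 2A = Σ (x_i·y_{i+1} − x_{i+1}·y_i), indices taken mod 7.
Σ = (-2) + (-110) + (-21) + (-24) + (-44) + (1) + (-82) = -282
Area = |Σ|/2 = 141.

141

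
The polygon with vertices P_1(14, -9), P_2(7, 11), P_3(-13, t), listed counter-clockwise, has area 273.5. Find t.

The doubled signed area Σ (x_i y_{i+1} − x_{i+1} y_i) is linear in t.
With t=0 it equals 477; the coefficient of t is -7 (from the two edges through P_3).
So -7·t + 477 = 2·273.5 = 547 ⇒ t = -10.

-10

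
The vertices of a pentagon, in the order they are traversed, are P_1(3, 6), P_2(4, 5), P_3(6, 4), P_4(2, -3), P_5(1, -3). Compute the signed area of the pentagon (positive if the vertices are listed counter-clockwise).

Σ = (-9) + (-14) + (-26) + (-3) + (15) = -37
Signed area = Σ/2 = -18.5 (negative ⇒ clockwise traversal).

-18.5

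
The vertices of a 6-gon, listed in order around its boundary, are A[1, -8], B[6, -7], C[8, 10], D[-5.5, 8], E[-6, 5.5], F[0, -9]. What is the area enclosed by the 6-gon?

178.375

Apply Gauss's area formula: 2A = Σ (x_i·y_{i+1} − x_{i+1}·y_i), indices taken mod 6.
A→B: (1)(-7) − (6)(-8) = 41
B→C: (6)(10) − (8)(-7) = 116
C→D: (8)(8) − (-5.5)(10) = 119
D→E: (-5.5)(5.5) − (-6)(8) = 17.75
E→F: (-6)(-9) − (0)(5.5) = 54
F→A: (0)(-8) − (1)(-9) = 9
Σ = 356.75
Area = |Σ|/2 = 178.375.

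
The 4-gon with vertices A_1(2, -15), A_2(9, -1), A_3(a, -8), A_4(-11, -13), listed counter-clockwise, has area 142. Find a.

-10

Write out the shoelace sum; only the two edges meeting at A_3 involve a:
2·Area = [(9·(-8) − a·(-1)) + (a·(-13) − (-11)·(-8))] + 324
       = -12·a + 164 = 284
⇒ a = -10.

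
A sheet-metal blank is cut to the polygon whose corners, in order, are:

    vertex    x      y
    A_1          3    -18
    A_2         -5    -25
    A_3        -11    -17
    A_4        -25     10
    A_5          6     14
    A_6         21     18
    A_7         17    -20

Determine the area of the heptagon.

1229

Apply Gauss's area formula: 2A = Σ (x_i·y_{i+1} − x_{i+1}·y_i), indices taken mod 7.
Σ = (-165) + (-190) + (-535) + (-410) + (-186) + (-726) + (-246) = -2458
Area = |Σ|/2 = 1229.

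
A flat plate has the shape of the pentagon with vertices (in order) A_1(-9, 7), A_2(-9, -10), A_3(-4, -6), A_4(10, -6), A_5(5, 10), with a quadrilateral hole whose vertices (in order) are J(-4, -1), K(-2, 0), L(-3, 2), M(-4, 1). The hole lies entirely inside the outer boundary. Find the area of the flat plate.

249.5

Outer boundary:
Apply the surveyor's formula: 2A = Σ (x_i·y_{i+1} − x_{i+1}·y_i), indices taken mod 5.
Σ = (153) + (14) + (84) + (130) + (125) = 506
Area = |Σ|/2 = 253.
Hole:
Apply Gauss's area formula: 2A = Σ (x_i·y_{i+1} − x_{i+1}·y_i), indices taken mod 4.
Cross-terms: -2, -4, 5, 8  ⇒  Σ = 7
Area = |Σ|/2 = 3.5.
Net area = 253 − 3.5 = 249.5.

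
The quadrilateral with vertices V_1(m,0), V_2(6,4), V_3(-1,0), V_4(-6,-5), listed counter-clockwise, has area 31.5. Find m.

Write out the shoelace sum; only the two edges meeting at V_1 involve m:
2·Area = [((-6)·0 − m·(-5)) + (m·4 − 6·0)] + 9
       = 9·m + 9 = 63
⇒ m = 6.

6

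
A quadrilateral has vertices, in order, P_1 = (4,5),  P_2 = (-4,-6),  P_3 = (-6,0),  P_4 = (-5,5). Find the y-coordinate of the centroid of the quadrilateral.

Apply Gauss's area formula. First the cross-terms c_i = x_i·y_{i+1} − x_{i+1}·y_i:
  -4, -36, -30, -45  ⇒  2A = -115, A = -57.5.
Then Σ (y_i + y_{i+1})·c_i = -380, so ȳ = -380 / (6·(-57.5)) = 76/69.

76/69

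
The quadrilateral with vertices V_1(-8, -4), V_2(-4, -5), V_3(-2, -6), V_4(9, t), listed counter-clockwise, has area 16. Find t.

-4

The doubled signed area Σ (x_i y_{i+1} − x_{i+1} y_i) is linear in t.
With t=0 it equals 56; the coefficient of t is 6 (from the two edges through V_4).
So 6·t + 56 = 2·16 = 32 ⇒ t = -4.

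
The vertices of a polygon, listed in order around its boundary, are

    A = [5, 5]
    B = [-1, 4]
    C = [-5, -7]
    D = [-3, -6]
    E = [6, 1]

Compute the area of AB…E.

Apply the surveyor's formula: 2A = Σ (x_i·y_{i+1} − x_{i+1}·y_i), indices taken mod 5.
Σ = (25) + (27) + (9) + (33) + (25) = 119
Area = |Σ|/2 = 59.5.

59.5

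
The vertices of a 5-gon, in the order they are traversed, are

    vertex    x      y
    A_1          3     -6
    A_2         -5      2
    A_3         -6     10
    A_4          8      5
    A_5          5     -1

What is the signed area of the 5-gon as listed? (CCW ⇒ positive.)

-116

Σ = (-24) + (-38) + (-110) + (-33) + (-27) = -232
Signed area = Σ/2 = -116 (negative ⇒ clockwise traversal).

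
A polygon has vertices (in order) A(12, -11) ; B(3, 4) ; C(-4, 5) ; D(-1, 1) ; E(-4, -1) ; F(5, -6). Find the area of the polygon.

Apply the shoelace (surveyor's) formula: 2A = Σ (x_i·y_{i+1} − x_{i+1}·y_i), indices taken mod 6.
Cross-terms: 81, 31, 1, 5, 29, 17  ⇒  Σ = 164
Area = |Σ|/2 = 82.

82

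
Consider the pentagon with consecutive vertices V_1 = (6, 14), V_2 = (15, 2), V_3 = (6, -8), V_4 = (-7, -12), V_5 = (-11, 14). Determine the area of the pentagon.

463

Apply the surveyor's formula: 2A = Σ (x_i·y_{i+1} − x_{i+1}·y_i), indices taken mod 5.
Cross-terms: -198, -132, -128, -230, -238  ⇒  Σ = -926
Area = |Σ|/2 = 463.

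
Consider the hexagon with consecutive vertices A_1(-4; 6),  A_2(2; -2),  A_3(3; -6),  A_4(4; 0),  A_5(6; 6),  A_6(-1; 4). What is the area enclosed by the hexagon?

39

Apply the surveyor's formula: 2A = Σ (x_i·y_{i+1} − x_{i+1}·y_i), indices taken mod 6.
A_1→A_2: (-4)(-2) − (2)(6) = -4
A_2→A_3: (2)(-6) − (3)(-2) = -6
A_3→A_4: (3)(0) − (4)(-6) = 24
A_4→A_5: (4)(6) − (6)(0) = 24
A_5→A_6: (6)(4) − (-1)(6) = 30
A_6→A_1: (-1)(6) − (-4)(4) = 10
Σ = 78
Area = |Σ|/2 = 39.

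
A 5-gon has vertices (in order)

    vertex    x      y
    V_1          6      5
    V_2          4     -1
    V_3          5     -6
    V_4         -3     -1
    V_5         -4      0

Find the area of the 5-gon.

46

Apply Gauss's area formula: 2A = Σ (x_i·y_{i+1} − x_{i+1}·y_i), indices taken mod 5.
Σ = (-26) + (-19) + (-23) + (-4) + (-20) = -92
Area = |Σ|/2 = 46.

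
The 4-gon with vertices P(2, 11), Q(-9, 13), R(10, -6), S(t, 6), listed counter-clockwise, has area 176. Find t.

The doubled signed area Σ (x_i y_{i+1} − x_{i+1} y_i) is linear in t.
With t=0 it equals 97; the coefficient of t is 17 (from the two edges through S).
So 17·t + 97 = 2·176 = 352 ⇒ t = 15.

15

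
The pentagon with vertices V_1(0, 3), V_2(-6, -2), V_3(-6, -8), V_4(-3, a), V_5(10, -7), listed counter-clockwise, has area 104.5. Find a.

-8

The doubled signed area Σ (x_i y_{i+1} − x_{i+1} y_i) is linear in a.
With a=0 it equals 81; the coefficient of a is -16 (from the two edges through V_4).
So -16·a + 81 = 2·104.5 = 209 ⇒ a = -8.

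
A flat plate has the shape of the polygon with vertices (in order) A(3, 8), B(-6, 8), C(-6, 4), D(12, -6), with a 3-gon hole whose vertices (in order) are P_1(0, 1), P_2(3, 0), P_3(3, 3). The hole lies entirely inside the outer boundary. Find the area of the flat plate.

Outer boundary:
Apply the shoelace formula: 2A = Σ (x_i·y_{i+1} − x_{i+1}·y_i), indices taken mod 4.
Σ = (72) + (24) + (-12) + (114) = 198
Area = |Σ|/2 = 99.
Hole:
Σ = (-3) + (9) + (3) = 9
Area = |Σ|/2 = 4.5.
Net area = 99 − 4.5 = 94.5.

94.5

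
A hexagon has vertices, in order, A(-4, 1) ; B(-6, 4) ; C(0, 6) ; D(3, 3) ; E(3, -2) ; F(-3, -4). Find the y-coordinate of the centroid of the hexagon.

211/174

Apply the shoelace formula. First the cross-terms c_i = x_i·y_{i+1} − x_{i+1}·y_i:
  -10, -36, -18, -15, -18, -19  ⇒  2A = -116, A = -58.
Then Σ (y_i + y_{i+1})·c_i = -422, so ȳ = -422 / (6·(-58)) = 211/174.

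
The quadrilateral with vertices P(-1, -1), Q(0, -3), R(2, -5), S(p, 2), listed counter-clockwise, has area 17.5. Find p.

5

The doubled signed area Σ (x_i y_{i+1} − x_{i+1} y_i) is linear in p.
With p=0 it equals 15; the coefficient of p is 4 (from the two edges through S).
So 4·p + 15 = 2·17.5 = 35 ⇒ p = 5.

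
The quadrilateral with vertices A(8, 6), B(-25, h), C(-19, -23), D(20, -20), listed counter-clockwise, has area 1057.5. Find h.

10

The doubled signed area Σ (x_i y_{i+1} − x_{i+1} y_i) is linear in h.
With h=0 it equals 1845; the coefficient of h is 27 (from the two edges through B).
So 27·h + 1845 = 2·1057.5 = 2115 ⇒ h = 10.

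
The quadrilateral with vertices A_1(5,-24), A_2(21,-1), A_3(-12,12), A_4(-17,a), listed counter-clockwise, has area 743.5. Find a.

-8

The doubled signed area Σ (x_i y_{i+1} − x_{i+1} y_i) is linear in a.
With a=0 it equals 1351; the coefficient of a is -17 (from the two edges through A_4).
So -17·a + 1351 = 2·743.5 = 1487 ⇒ a = -8.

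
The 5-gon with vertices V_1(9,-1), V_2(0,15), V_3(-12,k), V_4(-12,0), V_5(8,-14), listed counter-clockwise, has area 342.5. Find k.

7

Write out the shoelace sum; only the two edges meeting at V_3 involve k:
2·Area = [(0·k − (-12)·15) + ((-12)·0 − (-12)·k)] + 421
       = 12·k + 601 = 685
⇒ k = 7.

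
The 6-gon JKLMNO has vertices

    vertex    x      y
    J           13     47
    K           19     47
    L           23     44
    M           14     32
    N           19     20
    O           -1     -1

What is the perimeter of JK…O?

|JK| = √((6)² + (0)²) = √36 = 6
|KL| = √((4)² + (-3)²) = √25 = 5
|LM| = √((-9)² + (-12)²) = √225 = 15
|MN| = √((5)² + (-12)²) = √169 = 13
|NO| = √((-20)² + (-21)²) = √841 = 29
|OJ| = √((14)² + (48)²) = √2500 = 50
Perimeter = 6 + 5 + 15 + 13 + 29 + 50 = 118.

118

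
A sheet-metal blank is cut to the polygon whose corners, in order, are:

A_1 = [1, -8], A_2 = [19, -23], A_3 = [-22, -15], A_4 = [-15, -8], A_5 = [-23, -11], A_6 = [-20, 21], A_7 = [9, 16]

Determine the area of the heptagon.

Apply the shoelace formula: 2A = Σ (x_i·y_{i+1} − x_{i+1}·y_i), indices taken mod 7.
Cross-terms: 129, -791, -49, -19, -703, -509, -88  ⇒  Σ = -2030
Area = |Σ|/2 = 1015.

1015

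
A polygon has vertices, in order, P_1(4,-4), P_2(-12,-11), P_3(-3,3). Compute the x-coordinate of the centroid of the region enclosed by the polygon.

Apply the shoelace formula. First the cross-terms c_i = x_i·y_{i+1} − x_{i+1}·y_i:
  -92, -69, 0  ⇒  2A = -161, A = -80.5.
Then Σ (x_i + x_{i+1})·c_i = 1771, so x̄ = 1771 / (6·(-80.5)) = -11/3.

-11/3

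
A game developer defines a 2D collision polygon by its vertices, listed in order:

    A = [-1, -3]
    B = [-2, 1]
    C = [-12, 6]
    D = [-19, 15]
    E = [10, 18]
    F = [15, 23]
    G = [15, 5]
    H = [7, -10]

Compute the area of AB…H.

Apply the shoelace formula: 2A = Σ (x_i·y_{i+1} − x_{i+1}·y_i), indices taken mod 8.
Σ = (-7) + (0) + (-66) + (-492) + (-40) + (-270) + (-185) + (-31) = -1091
Area = |Σ|/2 = 545.5.

545.5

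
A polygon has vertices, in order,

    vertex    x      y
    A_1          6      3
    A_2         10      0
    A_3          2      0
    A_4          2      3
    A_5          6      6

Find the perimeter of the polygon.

24

|A_1A_2| = √((4)² + (-3)²) = √25 = 5
|A_2A_3| = √((-8)² + (0)²) = √64 = 8
|A_3A_4| = √((0)² + (3)²) = √9 = 3
|A_4A_5| = √((4)² + (3)²) = √25 = 5
|A_5A_1| = √((0)² + (-3)²) = √9 = 3
Perimeter = 5 + 8 + 3 + 5 + 3 = 24.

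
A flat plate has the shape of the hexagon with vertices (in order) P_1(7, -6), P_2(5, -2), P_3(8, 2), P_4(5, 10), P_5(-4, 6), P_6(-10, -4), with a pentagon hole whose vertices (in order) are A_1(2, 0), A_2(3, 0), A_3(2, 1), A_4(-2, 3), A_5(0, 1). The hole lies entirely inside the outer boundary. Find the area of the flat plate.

169.5

Outer boundary:
P_1→P_2: (7)(-2) − (5)(-6) = 16
P_2→P_3: (5)(2) − (8)(-2) = 26
P_3→P_4: (8)(10) − (5)(2) = 70
P_4→P_5: (5)(6) − (-4)(10) = 70
P_5→P_6: (-4)(-4) − (-10)(6) = 76
P_6→P_1: (-10)(-6) − (7)(-4) = 88
Σ = 346
Area = |Σ|/2 = 173.
Hole:
Σ = (0) + (3) + (8) + (-2) + (-2) = 7
Area = |Σ|/2 = 3.5.
Net area = 173 − 3.5 = 169.5.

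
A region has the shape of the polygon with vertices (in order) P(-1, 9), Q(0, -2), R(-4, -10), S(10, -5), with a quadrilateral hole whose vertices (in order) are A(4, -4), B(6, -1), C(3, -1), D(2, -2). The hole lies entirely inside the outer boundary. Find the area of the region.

93

Outer boundary:
Apply the surveyor's formula: 2A = Σ (x_i·y_{i+1} − x_{i+1}·y_i), indices taken mod 4.
Σ = (2) + (-8) + (120) + (85) = 199
Area = |Σ|/2 = 99.5.
Hole:
Apply the surveyor's formula: 2A = Σ (x_i·y_{i+1} − x_{i+1}·y_i), indices taken mod 4.
Σ = (20) + (-3) + (-4) + (0) = 13
Area = |Σ|/2 = 6.5.
Net area = 99.5 − 6.5 = 93.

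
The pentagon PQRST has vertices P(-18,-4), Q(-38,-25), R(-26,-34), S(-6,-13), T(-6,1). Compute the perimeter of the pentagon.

100

|PQ| = √((-20)² + (-21)²) = √841 = 29
|QR| = √((12)² + (-9)²) = √225 = 15
|RS| = √((20)² + (21)²) = √841 = 29
|ST| = √((0)² + (14)²) = √196 = 14
|TP| = √((-12)² + (-5)²) = √169 = 13
Perimeter = 29 + 15 + 29 + 14 + 13 = 100.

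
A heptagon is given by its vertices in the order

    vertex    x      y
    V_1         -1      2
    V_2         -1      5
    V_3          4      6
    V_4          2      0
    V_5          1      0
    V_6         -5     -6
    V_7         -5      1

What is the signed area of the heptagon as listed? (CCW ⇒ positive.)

Apply the surveyor's formula: 2A = Σ (x_i·y_{i+1} − x_{i+1}·y_i), indices taken mod 7.
Σ = (-3) + (-26) + (-12) + (0) + (-6) + (-35) + (-9) = -91
Signed area = Σ/2 = -45.5 (negative ⇒ clockwise traversal).

-45.5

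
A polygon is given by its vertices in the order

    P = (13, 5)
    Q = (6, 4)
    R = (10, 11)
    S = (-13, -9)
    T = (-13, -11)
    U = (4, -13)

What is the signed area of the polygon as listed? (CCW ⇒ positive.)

Apply the shoelace formula: 2A = Σ (x_i·y_{i+1} − x_{i+1}·y_i), indices taken mod 6.
Σ = (22) + (26) + (53) + (26) + (213) + (189) = 529
Signed area = Σ/2 = 264.5 (positive ⇒ counter-clockwise traversal).

264.5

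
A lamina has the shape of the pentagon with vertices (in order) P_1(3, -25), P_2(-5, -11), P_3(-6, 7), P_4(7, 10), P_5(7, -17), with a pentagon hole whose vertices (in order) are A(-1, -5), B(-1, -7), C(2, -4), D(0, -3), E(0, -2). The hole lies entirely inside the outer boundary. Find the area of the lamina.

334.5

Outer boundary:
Apply Gauss's area formula: 2A = Σ (x_i·y_{i+1} − x_{i+1}·y_i), indices taken mod 5.
Σ = (-158) + (-101) + (-109) + (-189) + (-124) = -681
Area = |Σ|/2 = 340.5.
Hole:
Apply Gauss's area formula: 2A = Σ (x_i·y_{i+1} − x_{i+1}·y_i), indices taken mod 5.
A→B: (-1)(-7) − (-1)(-5) = 2
B→C: (-1)(-4) − (2)(-7) = 18
C→D: (2)(-3) − (0)(-4) = -6
D→E: (0)(-2) − (0)(-3) = 0
E→A: (0)(-5) − (-1)(-2) = -2
Σ = 12
Area = |Σ|/2 = 6.
Net area = 340.5 − 6 = 334.5.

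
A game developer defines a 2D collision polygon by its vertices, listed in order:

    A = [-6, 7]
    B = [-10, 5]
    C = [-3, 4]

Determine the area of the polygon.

Cross-terms: 40, -25, 3  ⇒  Σ = 18
Area = |Σ|/2 = 9.

9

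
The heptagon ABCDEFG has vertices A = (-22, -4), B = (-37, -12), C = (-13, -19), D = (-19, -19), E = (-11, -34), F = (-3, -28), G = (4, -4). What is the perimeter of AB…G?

|AB| = √((-15)² + (-8)²) = √289 = 17
|BC| = √((24)² + (-7)²) = √625 = 25
|CD| = √((-6)² + (0)²) = √36 = 6
|DE| = √((8)² + (-15)²) = √289 = 17
|EF| = √((8)² + (6)²) = √100 = 10
|FG| = √((7)² + (24)²) = √625 = 25
|GA| = √((-26)² + (0)²) = √676 = 26
Perimeter = 17 + 25 + 6 + 17 + 10 + 25 + 26 = 126.

126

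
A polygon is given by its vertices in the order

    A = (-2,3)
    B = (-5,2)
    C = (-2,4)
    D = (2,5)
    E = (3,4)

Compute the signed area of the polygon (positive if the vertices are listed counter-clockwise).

-6.5

Apply the shoelace formula: 2A = Σ (x_i·y_{i+1} − x_{i+1}·y_i), indices taken mod 5.
A→B: (-2)(2) − (-5)(3) = 11
B→C: (-5)(4) − (-2)(2) = -16
C→D: (-2)(5) − (2)(4) = -18
D→E: (2)(4) − (3)(5) = -7
E→A: (3)(3) − (-2)(4) = 17
Σ = -13
Signed area = Σ/2 = -6.5 (negative ⇒ clockwise traversal).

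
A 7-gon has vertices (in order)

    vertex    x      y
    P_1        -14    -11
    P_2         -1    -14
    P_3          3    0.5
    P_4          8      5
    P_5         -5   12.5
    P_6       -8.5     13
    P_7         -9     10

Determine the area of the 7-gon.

Cross-terms: 185, 41.5, 11, 125, 41.25, 32, 239  ⇒  Σ = 674.75
Area = |Σ|/2 = 337.375.

337.375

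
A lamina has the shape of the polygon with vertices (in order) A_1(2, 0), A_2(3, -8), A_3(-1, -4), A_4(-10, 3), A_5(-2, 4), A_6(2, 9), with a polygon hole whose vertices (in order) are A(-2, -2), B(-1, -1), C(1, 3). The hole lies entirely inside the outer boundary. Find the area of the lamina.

Outer boundary:
Cross-terms: -16, -20, -43, -34, -26, -18  ⇒  Σ = -157
Area = |Σ|/2 = 78.5.
Hole:
Apply the shoelace formula: 2A = Σ (x_i·y_{i+1} − x_{i+1}·y_i), indices taken mod 3.
A→B: (-2)(-1) − (-1)(-2) = 0
B→C: (-1)(3) − (1)(-1) = -2
C→A: (1)(-2) − (-2)(3) = 4
Σ = 2
Area = |Σ|/2 = 1.
Net area = 78.5 − 1 = 77.5.

77.5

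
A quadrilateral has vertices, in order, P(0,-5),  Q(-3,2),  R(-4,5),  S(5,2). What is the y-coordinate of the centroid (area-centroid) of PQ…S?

Apply the shoelace formula. First the cross-terms c_i = x_i·y_{i+1} − x_{i+1}·y_i:
  -15, -7, -33, -25  ⇒  2A = -80, A = -40.
Then Σ (y_i + y_{i+1})·c_i = -160, so ȳ = -160 / (6·(-40)) = 2/3.

2/3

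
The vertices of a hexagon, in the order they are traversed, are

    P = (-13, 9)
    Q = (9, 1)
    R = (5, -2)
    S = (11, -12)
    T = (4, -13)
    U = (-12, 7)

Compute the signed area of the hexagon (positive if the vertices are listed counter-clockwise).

Apply the surveyor's formula: 2A = Σ (x_i·y_{i+1} − x_{i+1}·y_i), indices taken mod 6.
Σ = (-94) + (-23) + (-38) + (-95) + (-128) + (-17) = -395
Signed area = Σ/2 = -197.5 (negative ⇒ clockwise traversal).

-197.5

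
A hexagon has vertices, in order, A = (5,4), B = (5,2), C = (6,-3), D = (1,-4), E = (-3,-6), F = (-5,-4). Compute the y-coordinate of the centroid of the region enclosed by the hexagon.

-79/47

Apply the shoelace (surveyor's) formula. First the cross-terms c_i = x_i·y_{i+1} − x_{i+1}·y_i:
  -10, -27, -21, -18, -18, 0  ⇒  2A = -94, A = -47.
Then Σ (y_i + y_{i+1})·c_i = 474, so ȳ = 474 / (6·(-47)) = -79/47.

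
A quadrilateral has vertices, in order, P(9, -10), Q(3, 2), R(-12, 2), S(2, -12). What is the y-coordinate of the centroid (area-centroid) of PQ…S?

-200/51

Apply Gauss's area formula. First the cross-terms c_i = x_i·y_{i+1} − x_{i+1}·y_i:
  48, 30, 140, 88  ⇒  2A = 306, A = 153.
Then Σ (y_i + y_{i+1})·c_i = -3600, so ȳ = -3600 / (6·153) = -200/51.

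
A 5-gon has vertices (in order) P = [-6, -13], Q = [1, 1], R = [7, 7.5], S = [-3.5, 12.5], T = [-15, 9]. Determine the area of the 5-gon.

263.125

Σ = (7) + (0.5) + (113.75) + (156) + (249) = 526.25
Area = |Σ|/2 = 263.125.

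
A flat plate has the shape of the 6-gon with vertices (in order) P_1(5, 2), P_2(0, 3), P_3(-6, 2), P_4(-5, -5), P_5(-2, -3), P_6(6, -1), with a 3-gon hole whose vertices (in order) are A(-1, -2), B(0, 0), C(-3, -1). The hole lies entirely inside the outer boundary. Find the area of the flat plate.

Outer boundary:
Σ = (15) + (18) + (40) + (5) + (20) + (17) = 115
Area = |Σ|/2 = 57.5.
Hole:
Apply Gauss's area formula: 2A = Σ (x_i·y_{i+1} − x_{i+1}·y_i), indices taken mod 3.
Σ = (0) + (0) + (5) = 5
Area = |Σ|/2 = 2.5.
Net area = 57.5 − 2.5 = 55.

55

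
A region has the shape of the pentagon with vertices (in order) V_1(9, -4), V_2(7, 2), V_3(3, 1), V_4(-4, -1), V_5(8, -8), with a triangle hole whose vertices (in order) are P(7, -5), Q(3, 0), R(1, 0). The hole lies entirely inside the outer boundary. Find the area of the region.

59

Outer boundary:
Apply the surveyor's formula: 2A = Σ (x_i·y_{i+1} − x_{i+1}·y_i), indices taken mod 5.
Σ = (46) + (1) + (1) + (40) + (40) = 128
Area = |Σ|/2 = 64.
Hole:
P→Q: (7)(0) − (3)(-5) = 15
Q→R: (3)(0) − (1)(0) = 0
R→P: (1)(-5) − (7)(0) = -5
Σ = 10
Area = |Σ|/2 = 5.
Net area = 64 − 5 = 59.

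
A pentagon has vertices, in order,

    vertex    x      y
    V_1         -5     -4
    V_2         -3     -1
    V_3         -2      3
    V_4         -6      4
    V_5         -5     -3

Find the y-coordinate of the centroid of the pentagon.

Apply the shoelace (surveyor's) formula. First the cross-terms c_i = x_i·y_{i+1} − x_{i+1}·y_i:
  -7, -11, 10, 38, 5  ⇒  2A = 35, A = 17.5.
Then Σ (y_i + y_{i+1})·c_i = 86, so ȳ = 86 / (6·17.5) = 86/105.

86/105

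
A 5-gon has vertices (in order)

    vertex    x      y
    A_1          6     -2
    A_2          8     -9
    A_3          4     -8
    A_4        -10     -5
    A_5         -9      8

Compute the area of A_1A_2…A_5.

160.5

Apply Gauss's area formula: 2A = Σ (x_i·y_{i+1} − x_{i+1}·y_i), indices taken mod 5.
Σ = (-38) + (-28) + (-100) + (-125) + (-30) = -321
Area = |Σ|/2 = 160.5.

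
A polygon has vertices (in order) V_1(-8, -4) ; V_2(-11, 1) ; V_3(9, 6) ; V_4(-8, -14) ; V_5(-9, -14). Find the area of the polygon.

Cross-terms: -52, -75, -78, -14, -76  ⇒  Σ = -295
Area = |Σ|/2 = 147.5.

147.5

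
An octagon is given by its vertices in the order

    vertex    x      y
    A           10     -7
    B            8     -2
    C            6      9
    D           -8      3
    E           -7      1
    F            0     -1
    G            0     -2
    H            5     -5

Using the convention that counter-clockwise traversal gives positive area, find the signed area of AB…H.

127.5

Apply Gauss's area formula: 2A = Σ (x_i·y_{i+1} − x_{i+1}·y_i), indices taken mod 8.
Σ = (36) + (84) + (90) + (13) + (7) + (0) + (10) + (15) = 255
Signed area = Σ/2 = 127.5 (positive ⇒ counter-clockwise traversal).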